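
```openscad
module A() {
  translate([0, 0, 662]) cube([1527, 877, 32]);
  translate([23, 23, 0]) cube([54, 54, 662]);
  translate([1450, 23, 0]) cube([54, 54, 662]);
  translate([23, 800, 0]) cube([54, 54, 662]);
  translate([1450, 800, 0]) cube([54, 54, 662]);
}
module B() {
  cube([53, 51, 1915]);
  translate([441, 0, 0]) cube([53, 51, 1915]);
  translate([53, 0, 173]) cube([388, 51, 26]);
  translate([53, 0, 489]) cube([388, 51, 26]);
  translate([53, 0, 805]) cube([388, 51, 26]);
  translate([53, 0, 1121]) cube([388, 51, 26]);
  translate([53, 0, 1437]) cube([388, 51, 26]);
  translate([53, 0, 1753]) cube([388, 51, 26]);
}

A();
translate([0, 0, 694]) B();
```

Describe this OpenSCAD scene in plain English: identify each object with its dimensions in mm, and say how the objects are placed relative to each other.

A is a table with a 1527×877 mm rectangular top, 32 mm thick, top surface at z = 694 mm, supported by four 54×54 mm square legs, each inset 23 mm from the nearest pair of top edges, running from the floor.

B is a straight ladder. Two 53×51 mm vertical rails, 1915 mm tall, stand 494 mm apart (outside-to-outside) with their front faces coplanar on the −y side. 6 rungs, each 51 mm deep and 26 mm tall, span between the inner faces of the rails, front faces flush with the rails. The lowest rung's underside is at z = 173 mm and rungs are spaced 316 mm apart (underside to underside).

The ladder is on top of the table.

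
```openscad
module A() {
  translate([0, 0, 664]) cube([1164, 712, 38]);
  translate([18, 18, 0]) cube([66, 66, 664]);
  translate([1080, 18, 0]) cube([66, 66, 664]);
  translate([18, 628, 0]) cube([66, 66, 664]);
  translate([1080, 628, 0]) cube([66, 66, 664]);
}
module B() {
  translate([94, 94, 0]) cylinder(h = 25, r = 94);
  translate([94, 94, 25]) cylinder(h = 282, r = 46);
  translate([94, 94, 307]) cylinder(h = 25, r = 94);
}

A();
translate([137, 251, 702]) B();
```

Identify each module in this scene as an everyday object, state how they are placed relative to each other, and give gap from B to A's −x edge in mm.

The spool's min-x is at 137; the table's min-x is 0; gap = 137 mm.

A is a table. B is a spool. The spool is on top of the table. The gap from the spool to the table's −x edge is 137 mm.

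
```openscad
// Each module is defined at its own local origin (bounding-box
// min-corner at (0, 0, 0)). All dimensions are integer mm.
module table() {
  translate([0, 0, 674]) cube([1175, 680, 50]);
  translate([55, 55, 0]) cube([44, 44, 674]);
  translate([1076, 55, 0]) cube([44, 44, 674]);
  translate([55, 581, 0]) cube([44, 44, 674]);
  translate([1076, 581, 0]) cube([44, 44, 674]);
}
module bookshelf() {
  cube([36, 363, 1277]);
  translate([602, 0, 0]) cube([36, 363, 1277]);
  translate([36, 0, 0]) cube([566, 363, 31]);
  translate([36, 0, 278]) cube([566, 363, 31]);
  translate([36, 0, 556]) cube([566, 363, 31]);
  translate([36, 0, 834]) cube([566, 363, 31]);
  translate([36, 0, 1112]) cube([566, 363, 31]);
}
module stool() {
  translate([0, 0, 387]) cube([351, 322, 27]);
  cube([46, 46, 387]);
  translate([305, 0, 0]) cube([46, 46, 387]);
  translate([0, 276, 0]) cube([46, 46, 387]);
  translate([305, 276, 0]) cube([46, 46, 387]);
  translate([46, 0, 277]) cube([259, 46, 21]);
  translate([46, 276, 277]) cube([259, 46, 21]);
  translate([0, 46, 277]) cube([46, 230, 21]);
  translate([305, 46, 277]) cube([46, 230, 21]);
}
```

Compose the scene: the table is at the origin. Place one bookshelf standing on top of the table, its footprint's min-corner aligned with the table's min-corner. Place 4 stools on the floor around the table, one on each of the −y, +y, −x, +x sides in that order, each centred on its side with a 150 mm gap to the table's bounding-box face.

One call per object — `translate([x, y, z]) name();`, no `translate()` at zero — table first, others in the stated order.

table();
translate([0, 0, 724]) bookshelf();
translate([412, -472, 0]) stool();
translate([412, 830, 0]) stool();
translate([-501, 179, 0]) stool();
translate([1325, 179, 0]) stool();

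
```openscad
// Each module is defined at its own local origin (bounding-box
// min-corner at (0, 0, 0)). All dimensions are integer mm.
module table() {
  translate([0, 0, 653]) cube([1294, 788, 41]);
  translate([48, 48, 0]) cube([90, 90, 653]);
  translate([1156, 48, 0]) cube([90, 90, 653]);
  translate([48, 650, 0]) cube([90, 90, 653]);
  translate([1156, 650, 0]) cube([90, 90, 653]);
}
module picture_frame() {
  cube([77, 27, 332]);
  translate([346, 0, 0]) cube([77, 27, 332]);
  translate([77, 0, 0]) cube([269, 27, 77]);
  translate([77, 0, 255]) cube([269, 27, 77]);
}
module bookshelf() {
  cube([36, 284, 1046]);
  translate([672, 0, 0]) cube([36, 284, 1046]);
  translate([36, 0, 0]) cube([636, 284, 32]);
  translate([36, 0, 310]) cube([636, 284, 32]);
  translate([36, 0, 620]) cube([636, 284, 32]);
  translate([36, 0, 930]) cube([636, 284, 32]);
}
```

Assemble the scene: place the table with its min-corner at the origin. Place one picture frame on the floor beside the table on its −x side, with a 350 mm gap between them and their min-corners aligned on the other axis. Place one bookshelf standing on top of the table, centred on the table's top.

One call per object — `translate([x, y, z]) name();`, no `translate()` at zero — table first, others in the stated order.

table();
translate([-773, 0, 0]) picture_frame();
translate([293, 252, 694]) bookshelf();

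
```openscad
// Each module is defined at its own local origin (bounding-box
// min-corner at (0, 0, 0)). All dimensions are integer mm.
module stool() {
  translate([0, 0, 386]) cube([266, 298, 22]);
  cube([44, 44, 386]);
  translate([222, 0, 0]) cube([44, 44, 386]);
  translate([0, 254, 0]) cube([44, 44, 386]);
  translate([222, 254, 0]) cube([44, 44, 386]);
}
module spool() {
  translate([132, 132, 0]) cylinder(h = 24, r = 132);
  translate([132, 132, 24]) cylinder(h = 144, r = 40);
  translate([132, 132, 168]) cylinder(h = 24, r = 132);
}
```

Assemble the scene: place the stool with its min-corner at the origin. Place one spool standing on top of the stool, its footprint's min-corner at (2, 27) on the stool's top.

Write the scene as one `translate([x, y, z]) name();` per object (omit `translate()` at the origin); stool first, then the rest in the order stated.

stool();
translate([2, 27, 408]) spool();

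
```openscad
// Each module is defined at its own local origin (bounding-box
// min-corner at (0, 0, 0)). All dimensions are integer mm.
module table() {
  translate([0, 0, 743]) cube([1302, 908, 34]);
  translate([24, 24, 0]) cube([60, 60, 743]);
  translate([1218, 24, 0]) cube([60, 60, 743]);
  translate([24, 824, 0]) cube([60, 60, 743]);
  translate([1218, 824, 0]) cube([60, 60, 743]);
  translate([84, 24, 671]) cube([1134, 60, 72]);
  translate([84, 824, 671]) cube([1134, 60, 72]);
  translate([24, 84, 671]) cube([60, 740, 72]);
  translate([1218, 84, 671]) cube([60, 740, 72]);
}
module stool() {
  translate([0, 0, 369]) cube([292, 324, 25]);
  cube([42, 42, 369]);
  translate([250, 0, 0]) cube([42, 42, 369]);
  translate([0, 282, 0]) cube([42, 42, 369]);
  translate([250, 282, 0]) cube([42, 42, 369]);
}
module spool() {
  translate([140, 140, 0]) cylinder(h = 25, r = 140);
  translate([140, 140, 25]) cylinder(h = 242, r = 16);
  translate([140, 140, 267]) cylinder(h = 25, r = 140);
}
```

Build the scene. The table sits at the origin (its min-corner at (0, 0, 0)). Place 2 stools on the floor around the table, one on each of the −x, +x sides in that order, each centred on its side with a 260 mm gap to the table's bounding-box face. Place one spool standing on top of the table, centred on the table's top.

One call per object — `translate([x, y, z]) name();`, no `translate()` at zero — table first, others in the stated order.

table();
translate([-552, 292, 0]) stool();
translate([1562, 292, 0]) stool();
translate([511, 314, 777]) spool();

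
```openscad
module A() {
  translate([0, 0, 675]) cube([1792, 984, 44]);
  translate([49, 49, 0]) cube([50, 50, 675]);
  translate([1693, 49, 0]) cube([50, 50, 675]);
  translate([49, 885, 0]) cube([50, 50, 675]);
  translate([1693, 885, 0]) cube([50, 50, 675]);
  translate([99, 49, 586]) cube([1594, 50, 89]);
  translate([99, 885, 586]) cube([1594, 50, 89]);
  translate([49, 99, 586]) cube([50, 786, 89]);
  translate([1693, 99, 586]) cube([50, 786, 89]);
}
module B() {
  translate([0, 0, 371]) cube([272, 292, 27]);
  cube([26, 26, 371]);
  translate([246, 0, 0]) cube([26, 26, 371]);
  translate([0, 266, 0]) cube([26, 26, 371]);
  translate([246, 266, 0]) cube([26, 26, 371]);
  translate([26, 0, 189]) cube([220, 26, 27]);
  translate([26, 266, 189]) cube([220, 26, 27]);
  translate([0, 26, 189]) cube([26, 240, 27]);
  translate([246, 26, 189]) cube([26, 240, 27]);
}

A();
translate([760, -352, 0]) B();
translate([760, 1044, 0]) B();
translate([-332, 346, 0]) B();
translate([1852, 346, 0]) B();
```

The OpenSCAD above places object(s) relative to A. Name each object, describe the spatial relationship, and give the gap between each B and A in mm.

A is a table. B is a stool. Four stools sit around the table at the −y, +y, −x, +x sides. The gap between each stool and the table is 60 mm.

Each stool's nearest face is 60 mm from the table's bounding box.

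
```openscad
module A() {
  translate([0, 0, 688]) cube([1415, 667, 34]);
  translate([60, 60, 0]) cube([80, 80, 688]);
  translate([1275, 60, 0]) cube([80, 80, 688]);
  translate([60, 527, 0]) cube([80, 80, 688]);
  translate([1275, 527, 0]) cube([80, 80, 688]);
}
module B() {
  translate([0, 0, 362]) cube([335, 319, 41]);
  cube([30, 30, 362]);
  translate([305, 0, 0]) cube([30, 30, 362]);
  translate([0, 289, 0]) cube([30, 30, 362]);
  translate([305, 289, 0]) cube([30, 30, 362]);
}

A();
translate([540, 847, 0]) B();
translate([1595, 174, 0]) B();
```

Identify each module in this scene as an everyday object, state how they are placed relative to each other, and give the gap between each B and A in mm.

A is a table. B is a stool. Two stools sit around the table at the +y, +x sides. The gap between each stool and the table is 180 mm.

Each stool's nearest face is 180 mm from the table's bounding box.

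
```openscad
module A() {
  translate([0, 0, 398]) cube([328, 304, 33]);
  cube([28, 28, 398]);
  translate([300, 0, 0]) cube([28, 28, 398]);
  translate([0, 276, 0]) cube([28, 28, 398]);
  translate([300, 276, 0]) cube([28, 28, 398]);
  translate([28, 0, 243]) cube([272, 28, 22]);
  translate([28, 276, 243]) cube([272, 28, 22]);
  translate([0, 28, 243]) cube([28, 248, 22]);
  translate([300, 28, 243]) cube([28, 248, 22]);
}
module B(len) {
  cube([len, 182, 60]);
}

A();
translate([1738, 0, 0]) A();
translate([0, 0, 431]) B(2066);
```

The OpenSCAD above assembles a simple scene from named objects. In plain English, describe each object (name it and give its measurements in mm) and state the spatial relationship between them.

A is a four-legged stool. The seat is a 328×304×33 mm slab whose top surface is at z = 431 mm; four square legs, each 28×28 mm in cross-section, run from the floor (z = 0) to the underside of the seat, each flush with a corner of the seat. Four stretchers, 28 mm wide and 22 mm tall, connect adjacent legs with their undersides at z = 243 mm, each running between the inner faces of the legs it joins and aligned with the legs' outer faces on the other axis.

B is a rectangular beam 2066 mm long (x), 182 mm deep (y), 60 mm thick (z).

The beam spans the tops of two stools placed 1410 mm apart, resting at z = 431 mm.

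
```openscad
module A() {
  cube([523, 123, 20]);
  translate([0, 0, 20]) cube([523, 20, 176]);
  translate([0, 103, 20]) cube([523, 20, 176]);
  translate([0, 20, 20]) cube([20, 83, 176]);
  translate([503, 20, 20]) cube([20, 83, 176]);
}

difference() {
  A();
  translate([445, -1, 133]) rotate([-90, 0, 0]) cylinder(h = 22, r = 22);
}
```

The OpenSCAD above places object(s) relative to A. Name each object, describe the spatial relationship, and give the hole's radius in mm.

The subtracted cylinder has r = 22 mm.

A is an open box. The open box has a circular hole through its front wall. The hole's radius is 22 mm.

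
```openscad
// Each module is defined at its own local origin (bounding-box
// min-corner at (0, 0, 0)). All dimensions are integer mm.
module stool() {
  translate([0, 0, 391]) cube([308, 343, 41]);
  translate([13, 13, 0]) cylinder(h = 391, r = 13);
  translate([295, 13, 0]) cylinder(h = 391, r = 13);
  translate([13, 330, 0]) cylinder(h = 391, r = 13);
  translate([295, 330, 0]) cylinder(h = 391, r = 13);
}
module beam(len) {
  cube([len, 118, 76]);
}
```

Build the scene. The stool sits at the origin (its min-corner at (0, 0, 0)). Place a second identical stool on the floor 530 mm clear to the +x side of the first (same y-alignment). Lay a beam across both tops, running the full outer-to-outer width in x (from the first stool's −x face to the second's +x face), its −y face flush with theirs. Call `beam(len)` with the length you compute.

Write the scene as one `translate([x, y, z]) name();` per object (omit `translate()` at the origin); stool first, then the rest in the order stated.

stool();
translate([838, 0, 0]) stool();
translate([0, 0, 432]) beam(1146);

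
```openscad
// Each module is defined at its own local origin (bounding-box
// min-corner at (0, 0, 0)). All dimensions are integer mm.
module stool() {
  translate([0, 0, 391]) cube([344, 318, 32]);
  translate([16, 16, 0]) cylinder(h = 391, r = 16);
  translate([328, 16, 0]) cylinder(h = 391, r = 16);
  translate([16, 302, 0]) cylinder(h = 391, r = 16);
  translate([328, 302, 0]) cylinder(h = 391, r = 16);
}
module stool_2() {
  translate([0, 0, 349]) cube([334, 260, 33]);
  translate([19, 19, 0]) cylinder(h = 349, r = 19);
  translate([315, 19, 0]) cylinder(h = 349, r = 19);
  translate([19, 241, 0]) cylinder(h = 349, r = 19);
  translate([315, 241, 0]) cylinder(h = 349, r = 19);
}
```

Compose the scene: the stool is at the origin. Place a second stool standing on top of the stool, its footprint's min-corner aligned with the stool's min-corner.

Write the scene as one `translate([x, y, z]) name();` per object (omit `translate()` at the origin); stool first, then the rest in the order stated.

stool();
translate([0, 0, 423]) stool_2();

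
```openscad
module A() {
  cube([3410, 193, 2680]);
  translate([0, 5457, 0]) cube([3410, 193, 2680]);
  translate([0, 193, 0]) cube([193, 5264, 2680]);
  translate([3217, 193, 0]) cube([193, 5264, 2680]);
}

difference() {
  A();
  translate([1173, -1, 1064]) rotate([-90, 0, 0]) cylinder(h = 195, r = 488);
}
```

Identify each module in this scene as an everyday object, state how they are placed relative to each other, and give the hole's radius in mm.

The subtracted cylinder has r = 488 mm.

A is a house frame. The house frame has a circular hole through its front wall. The hole's radius is 488 mm.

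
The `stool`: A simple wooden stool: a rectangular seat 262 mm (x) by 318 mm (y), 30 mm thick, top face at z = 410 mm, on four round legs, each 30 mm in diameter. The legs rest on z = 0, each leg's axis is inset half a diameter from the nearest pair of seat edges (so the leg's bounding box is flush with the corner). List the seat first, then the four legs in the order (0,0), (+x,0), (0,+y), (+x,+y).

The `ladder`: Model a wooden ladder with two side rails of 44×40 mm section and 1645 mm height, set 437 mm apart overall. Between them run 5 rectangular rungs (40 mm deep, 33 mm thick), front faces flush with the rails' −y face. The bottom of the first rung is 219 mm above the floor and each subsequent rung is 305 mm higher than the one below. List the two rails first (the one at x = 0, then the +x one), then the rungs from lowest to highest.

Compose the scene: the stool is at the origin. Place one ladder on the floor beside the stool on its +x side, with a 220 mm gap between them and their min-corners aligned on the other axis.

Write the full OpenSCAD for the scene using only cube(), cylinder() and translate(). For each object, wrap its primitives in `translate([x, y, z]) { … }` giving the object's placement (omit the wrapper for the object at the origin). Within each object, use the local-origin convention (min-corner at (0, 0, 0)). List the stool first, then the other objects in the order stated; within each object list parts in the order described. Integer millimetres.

translate([0, 0, 380]) cube([262, 318, 30]);
translate([15, 15, 0]) cylinder(h = 380, r = 15);
translate([247, 15, 0]) cylinder(h = 380, r = 15);
translate([15, 303, 0]) cylinder(h = 380, r = 15);
translate([247, 303, 0]) cylinder(h = 380, r = 15);
translate([482, 0, 0]) {
  cube([44, 40, 1645]);
  translate([393, 0, 0]) cube([44, 40, 1645]);
  translate([44, 0, 219]) cube([349, 40, 33]);
  translate([44, 0, 524]) cube([349, 40, 33]);
  translate([44, 0, 829]) cube([349, 40, 33]);
  translate([44, 0, 1134]) cube([349, 40, 33]);
  translate([44, 0, 1439]) cube([349, 40, 33]);
}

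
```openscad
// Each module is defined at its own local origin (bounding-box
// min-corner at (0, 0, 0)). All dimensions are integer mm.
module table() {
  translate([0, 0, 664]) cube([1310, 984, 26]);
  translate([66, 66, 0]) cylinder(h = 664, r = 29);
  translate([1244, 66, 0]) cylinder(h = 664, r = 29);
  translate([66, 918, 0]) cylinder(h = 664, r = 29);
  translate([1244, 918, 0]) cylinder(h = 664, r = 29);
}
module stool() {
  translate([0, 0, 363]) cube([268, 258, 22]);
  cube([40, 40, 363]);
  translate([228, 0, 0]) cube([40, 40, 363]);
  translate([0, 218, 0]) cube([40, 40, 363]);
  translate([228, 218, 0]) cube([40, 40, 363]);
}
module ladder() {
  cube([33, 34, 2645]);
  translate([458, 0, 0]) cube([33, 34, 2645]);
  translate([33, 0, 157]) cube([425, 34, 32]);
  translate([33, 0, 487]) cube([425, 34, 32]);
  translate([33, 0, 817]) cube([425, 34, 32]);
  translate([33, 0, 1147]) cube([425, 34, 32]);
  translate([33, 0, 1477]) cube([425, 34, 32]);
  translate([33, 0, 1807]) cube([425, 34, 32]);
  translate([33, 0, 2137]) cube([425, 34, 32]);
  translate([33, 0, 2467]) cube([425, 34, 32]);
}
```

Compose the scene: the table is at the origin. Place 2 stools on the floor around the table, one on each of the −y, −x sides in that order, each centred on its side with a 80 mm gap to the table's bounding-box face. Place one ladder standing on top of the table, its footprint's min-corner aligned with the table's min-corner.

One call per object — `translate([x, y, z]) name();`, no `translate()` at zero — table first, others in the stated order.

table();
translate([521, -338, 0]) stool();
translate([-348, 363, 0]) stool();
translate([0, 0, 690]) ladder();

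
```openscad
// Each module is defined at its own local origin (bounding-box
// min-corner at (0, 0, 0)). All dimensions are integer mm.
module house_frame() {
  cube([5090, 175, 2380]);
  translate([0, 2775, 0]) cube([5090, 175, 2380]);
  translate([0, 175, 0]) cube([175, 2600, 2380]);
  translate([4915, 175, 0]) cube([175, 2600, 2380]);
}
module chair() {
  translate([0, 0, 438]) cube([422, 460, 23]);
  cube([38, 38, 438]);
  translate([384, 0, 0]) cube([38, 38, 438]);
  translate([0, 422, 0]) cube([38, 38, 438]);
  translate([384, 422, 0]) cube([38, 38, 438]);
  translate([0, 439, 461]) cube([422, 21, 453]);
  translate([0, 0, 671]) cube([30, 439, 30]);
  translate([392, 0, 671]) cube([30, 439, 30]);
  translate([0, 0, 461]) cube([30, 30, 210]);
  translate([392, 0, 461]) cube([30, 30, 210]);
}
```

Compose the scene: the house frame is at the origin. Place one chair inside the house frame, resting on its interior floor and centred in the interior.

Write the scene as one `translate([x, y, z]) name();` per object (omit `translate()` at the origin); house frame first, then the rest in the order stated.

house_frame();
translate([2334, 1245, 0]) chair();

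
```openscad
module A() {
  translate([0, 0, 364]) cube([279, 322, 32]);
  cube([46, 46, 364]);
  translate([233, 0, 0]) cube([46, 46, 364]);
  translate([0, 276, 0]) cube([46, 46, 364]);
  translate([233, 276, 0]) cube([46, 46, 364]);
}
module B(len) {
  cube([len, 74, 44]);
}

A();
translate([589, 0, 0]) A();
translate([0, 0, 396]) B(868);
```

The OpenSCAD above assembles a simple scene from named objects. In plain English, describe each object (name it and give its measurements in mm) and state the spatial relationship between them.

A is a four-legged stool. The seat is 279×322 mm, 32 mm thick, top at z = 396 mm. It stands on four square legs, each 46×46 mm in cross-section, from z = 0 to the seat underside, each flush with a corner of the seat.

B is a rectangular beam 868 mm long (x), 74 mm deep (y), 44 mm thick (z).

The beam spans the tops of two stools placed 310 mm apart, resting at z = 396 mm.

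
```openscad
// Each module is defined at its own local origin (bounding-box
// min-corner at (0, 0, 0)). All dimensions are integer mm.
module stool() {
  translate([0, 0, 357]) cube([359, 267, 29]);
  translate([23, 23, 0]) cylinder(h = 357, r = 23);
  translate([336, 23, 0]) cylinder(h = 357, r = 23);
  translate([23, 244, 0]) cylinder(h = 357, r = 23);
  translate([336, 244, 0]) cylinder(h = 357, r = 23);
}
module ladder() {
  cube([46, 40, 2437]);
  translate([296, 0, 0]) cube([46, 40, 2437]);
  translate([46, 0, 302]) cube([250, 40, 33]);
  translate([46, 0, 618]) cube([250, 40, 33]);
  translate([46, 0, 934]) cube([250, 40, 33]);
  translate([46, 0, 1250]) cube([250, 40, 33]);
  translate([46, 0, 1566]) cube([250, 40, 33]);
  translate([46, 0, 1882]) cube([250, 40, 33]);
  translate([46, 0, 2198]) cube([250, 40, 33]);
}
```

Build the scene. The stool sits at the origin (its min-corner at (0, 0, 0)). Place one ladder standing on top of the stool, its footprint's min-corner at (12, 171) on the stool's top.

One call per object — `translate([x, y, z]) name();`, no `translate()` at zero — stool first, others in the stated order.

stool();
translate([12, 171, 386]) ladder();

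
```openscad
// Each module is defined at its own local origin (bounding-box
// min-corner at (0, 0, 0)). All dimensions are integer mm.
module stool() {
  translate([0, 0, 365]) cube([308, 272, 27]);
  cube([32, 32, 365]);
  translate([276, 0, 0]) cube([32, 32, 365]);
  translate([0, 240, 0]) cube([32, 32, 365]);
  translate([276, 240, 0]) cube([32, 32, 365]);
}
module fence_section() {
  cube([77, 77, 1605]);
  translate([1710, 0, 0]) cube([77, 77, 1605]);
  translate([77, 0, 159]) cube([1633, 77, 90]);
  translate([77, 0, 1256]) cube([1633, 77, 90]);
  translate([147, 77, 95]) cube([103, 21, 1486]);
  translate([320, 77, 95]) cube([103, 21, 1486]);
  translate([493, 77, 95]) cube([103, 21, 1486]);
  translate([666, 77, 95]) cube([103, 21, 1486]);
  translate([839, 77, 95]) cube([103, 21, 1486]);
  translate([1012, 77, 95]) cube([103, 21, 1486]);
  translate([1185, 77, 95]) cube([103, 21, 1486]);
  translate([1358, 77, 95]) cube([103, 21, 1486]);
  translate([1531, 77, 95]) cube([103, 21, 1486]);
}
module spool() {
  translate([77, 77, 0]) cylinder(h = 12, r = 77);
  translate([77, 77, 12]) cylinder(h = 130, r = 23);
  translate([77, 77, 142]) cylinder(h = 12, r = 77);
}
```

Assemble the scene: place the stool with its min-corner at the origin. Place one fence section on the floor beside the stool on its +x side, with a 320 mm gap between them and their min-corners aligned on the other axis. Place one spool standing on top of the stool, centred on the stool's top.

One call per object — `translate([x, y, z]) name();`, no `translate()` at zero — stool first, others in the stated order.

stool();
translate([628, 0, 0]) fence_section();
translate([77, 59, 392]) spool();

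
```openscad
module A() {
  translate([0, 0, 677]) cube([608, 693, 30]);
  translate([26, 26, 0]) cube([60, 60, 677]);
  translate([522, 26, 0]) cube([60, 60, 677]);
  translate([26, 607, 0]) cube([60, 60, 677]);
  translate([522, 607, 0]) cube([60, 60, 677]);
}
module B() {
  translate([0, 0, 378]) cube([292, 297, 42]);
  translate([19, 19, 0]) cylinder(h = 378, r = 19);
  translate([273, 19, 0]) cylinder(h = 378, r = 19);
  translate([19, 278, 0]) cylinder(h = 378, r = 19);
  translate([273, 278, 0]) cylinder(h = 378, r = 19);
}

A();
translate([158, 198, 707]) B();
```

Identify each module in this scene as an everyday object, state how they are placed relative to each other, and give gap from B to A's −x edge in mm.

A is a table. B is a stool. The stool is on top of the table, centred. The gap from the stool to the table's −x edge is 158 mm.

The stool's min-x is at 158; the table's min-x is 0; gap = 158 mm.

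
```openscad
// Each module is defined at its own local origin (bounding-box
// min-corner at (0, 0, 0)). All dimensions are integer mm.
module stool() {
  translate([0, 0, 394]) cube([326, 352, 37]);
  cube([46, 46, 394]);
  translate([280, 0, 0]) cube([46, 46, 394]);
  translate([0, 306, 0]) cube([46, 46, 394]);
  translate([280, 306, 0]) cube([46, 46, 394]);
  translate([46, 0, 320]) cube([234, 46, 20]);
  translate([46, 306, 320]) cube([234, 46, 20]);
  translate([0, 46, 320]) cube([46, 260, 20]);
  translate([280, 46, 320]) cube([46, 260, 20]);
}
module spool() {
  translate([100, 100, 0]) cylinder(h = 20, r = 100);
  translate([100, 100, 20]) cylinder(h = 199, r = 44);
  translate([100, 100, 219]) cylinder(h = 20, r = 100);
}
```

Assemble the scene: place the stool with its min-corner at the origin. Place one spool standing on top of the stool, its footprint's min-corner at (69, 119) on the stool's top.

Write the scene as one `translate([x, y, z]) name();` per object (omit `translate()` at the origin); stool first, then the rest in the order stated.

stool();
translate([69, 119, 431]) spool();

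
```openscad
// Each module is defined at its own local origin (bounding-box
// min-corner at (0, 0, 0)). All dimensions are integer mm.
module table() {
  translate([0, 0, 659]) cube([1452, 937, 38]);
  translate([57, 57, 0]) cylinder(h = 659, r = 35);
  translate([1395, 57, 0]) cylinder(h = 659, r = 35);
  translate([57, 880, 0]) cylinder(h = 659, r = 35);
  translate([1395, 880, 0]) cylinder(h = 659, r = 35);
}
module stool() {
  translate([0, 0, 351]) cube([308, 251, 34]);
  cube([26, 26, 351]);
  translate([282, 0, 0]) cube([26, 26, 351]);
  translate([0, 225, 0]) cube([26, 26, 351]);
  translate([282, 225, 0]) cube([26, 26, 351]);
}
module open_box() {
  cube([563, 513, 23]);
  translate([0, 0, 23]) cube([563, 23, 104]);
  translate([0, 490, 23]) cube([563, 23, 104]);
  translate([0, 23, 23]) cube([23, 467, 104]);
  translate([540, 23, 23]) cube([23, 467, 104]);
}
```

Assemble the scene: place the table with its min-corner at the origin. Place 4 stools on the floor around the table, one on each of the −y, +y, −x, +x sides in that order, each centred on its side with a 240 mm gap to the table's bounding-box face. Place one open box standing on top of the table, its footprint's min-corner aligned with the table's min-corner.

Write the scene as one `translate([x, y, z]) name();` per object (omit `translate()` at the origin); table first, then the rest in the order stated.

table();
translate([572, -491, 0]) stool();
translate([572, 1177, 0]) stool();
translate([-548, 343, 0]) stool();
translate([1692, 343, 0]) stool();
translate([0, 0, 697]) open_box();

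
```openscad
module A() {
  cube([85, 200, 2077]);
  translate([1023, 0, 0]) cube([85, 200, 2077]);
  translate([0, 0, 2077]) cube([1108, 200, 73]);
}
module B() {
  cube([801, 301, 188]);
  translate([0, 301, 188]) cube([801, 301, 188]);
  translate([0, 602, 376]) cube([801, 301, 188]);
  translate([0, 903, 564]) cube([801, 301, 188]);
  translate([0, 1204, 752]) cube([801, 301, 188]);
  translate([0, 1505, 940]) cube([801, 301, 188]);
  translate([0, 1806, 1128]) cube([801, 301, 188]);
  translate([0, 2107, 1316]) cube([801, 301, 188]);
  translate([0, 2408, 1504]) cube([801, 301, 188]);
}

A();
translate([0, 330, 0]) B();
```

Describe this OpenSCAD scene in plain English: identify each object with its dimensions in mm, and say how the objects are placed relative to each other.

A is a rectangular door frame: two vertical jambs of 85×200 mm section, 2077 mm tall, with a clear opening 938 mm wide between their inner faces. A header 73 mm tall and 200 mm deep lies on top of the jambs and spans the full outside width.

B is a run of 9 identical solid stair steps. Each tread is 801×301 mm and each step block is 188 mm high. Step 1 rests on the floor; step k is offset from step 1 by (k−1)×301 mm in y and (k−1)×188 mm in z.

The staircase is on the floor beside the door frame on its +y side.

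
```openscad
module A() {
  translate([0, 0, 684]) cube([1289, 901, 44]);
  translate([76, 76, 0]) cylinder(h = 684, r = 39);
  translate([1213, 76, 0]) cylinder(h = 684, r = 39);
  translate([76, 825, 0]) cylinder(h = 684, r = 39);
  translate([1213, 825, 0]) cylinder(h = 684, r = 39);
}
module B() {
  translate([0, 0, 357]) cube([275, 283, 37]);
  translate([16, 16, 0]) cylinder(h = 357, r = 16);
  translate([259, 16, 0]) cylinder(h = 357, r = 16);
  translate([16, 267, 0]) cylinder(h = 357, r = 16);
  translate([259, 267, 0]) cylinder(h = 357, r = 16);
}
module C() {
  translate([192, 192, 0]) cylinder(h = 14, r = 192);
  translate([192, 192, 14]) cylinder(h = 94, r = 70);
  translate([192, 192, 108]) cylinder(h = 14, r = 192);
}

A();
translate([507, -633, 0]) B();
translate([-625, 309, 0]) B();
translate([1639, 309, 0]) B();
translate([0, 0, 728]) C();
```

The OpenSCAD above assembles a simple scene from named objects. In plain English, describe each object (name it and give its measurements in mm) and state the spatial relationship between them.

A is a table with a 1289×901 mm rectangular top, 44 mm thick, top surface at z = 728 mm, supported by four round legs of 78 mm diameter, each leg's bounding box inset 37 mm from the nearest pair of top edges, running from the floor.

B is a four-legged stool. The seat is a 275×283×37 mm slab whose top surface is at z = 394 mm; four round legs, each 32 mm in diameter, run from the floor (z = 0) to the underside of the seat, each leg's axis is inset half a diameter from the nearest pair of seat edges (so the leg's bounding box is flush with the corner).

C is a spool: two coaxial disc flanges of radius 192 mm and thickness 14 mm, joined by a core cylinder of radius 70 mm and height 94 mm. The lower flange rests on z = 0 and the three cylinders share a vertical axis.

Three stools sit around the table at the −y, −x, +x sides. The spool is on top of the table.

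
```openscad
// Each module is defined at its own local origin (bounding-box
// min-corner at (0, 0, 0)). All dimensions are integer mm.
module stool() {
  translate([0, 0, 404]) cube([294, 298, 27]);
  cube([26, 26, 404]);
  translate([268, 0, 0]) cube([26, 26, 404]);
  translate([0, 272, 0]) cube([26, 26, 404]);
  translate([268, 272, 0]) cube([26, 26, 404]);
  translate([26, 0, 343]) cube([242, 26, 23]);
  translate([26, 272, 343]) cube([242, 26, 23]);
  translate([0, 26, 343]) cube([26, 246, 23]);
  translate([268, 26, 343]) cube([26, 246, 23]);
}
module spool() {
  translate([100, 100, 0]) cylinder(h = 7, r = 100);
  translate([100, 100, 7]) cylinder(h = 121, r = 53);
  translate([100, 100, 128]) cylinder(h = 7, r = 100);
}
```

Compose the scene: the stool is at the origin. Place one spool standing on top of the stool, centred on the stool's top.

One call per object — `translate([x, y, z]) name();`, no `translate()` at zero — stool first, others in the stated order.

stool();
translate([47, 49, 431]) spool();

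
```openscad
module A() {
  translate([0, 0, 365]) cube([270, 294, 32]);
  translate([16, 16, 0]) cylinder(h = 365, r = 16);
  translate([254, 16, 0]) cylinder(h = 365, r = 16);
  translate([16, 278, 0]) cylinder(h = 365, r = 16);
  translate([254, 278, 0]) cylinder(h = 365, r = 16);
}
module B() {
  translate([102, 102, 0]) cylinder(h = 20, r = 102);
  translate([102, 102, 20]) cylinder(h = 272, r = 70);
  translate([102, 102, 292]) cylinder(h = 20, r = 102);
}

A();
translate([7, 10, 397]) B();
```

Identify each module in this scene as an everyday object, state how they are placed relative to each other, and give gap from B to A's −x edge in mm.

A is a stool. B is a spool. The spool is on top of the stool. The gap from the spool to the stool's −x edge is 7 mm.

The spool's min-x is at 7; the stool's min-x is 0; gap = 7 mm.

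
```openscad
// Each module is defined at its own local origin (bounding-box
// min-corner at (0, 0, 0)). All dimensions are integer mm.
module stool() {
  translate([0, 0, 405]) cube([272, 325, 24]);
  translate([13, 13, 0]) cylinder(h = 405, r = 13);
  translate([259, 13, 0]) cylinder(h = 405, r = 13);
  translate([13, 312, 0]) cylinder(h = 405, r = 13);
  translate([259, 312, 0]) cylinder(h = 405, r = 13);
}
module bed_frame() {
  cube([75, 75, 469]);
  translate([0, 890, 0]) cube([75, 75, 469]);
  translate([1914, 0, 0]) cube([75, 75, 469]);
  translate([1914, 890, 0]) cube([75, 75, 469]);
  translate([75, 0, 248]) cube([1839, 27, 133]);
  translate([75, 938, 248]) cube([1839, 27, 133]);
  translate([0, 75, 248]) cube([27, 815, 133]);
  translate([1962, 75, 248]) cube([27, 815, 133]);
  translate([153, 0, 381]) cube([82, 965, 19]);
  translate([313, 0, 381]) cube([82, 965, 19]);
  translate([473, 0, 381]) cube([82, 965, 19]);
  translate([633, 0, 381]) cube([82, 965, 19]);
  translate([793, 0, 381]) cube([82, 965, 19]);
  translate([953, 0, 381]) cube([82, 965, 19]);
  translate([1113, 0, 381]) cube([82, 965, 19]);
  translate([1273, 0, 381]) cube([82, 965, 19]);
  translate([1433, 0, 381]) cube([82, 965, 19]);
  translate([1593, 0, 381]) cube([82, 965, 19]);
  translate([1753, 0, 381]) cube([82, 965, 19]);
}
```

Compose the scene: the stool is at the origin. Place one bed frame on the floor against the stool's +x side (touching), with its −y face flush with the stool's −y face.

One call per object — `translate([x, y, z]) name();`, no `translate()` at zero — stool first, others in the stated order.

stool();
translate([272, 0, 0]) bed_frame();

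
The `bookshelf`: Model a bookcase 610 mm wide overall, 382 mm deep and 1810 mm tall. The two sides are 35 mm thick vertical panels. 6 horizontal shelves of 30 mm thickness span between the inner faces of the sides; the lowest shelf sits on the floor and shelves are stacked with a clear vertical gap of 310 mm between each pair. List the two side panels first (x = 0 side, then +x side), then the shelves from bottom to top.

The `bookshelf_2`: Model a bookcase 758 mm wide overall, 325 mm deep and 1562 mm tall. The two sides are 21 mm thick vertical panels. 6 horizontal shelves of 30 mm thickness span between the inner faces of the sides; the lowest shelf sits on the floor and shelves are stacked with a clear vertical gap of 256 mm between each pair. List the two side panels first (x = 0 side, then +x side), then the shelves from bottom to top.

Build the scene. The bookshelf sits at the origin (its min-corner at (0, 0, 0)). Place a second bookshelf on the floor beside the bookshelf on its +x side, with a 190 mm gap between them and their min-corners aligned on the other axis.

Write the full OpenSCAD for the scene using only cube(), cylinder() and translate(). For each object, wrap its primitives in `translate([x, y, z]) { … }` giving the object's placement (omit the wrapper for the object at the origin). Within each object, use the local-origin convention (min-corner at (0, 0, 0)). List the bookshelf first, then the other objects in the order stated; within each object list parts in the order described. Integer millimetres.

cube([35, 382, 1810]);
translate([575, 0, 0]) cube([35, 382, 1810]);
translate([35, 0, 0]) cube([540, 382, 30]);
translate([35, 0, 340]) cube([540, 382, 30]);
translate([35, 0, 680]) cube([540, 382, 30]);
translate([35, 0, 1020]) cube([540, 382, 30]);
translate([35, 0, 1360]) cube([540, 382, 30]);
translate([35, 0, 1700]) cube([540, 382, 30]);
translate([800, 0, 0]) {
  cube([21, 325, 1562]);
  translate([737, 0, 0]) cube([21, 325, 1562]);
  translate([21, 0, 0]) cube([716, 325, 30]);
  translate([21, 0, 286]) cube([716, 325, 30]);
  translate([21, 0, 572]) cube([716, 325, 30]);
  translate([21, 0, 858]) cube([716, 325, 30]);
  translate([21, 0, 1144]) cube([716, 325, 30]);
  translate([21, 0, 1430]) cube([716, 325, 30]);
}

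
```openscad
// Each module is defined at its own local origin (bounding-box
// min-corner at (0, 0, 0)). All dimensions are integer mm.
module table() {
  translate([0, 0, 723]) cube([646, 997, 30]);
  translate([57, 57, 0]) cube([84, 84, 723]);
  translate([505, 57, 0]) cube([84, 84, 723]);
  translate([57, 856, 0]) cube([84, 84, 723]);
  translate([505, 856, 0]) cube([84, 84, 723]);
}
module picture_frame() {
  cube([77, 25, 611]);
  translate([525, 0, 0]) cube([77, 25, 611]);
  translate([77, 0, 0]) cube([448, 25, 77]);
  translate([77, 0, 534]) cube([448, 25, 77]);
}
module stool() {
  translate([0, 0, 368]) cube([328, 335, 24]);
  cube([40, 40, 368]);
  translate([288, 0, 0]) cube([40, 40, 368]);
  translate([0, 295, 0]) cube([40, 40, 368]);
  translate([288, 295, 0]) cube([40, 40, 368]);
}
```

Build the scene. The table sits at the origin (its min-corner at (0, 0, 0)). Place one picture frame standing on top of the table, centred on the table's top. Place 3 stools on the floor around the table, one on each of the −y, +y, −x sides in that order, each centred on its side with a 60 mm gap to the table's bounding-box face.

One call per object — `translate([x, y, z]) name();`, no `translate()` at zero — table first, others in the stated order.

table();
translate([22, 486, 753]) picture_frame();
translate([159, -395, 0]) stool();
translate([159, 1057, 0]) stool();
translate([-388, 331, 0]) stool();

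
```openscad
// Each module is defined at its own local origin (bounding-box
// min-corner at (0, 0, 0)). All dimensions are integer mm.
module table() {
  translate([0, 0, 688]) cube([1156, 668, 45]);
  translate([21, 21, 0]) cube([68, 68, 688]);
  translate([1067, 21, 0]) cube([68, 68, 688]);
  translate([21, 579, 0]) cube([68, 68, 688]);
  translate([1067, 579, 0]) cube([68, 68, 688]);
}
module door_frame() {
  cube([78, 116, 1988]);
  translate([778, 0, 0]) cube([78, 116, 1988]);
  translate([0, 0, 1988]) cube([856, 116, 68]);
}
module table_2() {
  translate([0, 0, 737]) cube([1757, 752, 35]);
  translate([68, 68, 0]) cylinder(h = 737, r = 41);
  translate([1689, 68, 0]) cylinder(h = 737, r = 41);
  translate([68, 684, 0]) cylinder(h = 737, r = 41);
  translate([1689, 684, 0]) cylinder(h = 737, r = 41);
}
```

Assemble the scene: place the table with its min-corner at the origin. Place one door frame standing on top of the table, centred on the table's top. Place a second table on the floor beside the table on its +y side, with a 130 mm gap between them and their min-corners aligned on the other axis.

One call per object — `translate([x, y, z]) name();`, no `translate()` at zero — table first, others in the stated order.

table();
translate([150, 276, 733]) door_frame();
translate([0, 798, 0]) table_2();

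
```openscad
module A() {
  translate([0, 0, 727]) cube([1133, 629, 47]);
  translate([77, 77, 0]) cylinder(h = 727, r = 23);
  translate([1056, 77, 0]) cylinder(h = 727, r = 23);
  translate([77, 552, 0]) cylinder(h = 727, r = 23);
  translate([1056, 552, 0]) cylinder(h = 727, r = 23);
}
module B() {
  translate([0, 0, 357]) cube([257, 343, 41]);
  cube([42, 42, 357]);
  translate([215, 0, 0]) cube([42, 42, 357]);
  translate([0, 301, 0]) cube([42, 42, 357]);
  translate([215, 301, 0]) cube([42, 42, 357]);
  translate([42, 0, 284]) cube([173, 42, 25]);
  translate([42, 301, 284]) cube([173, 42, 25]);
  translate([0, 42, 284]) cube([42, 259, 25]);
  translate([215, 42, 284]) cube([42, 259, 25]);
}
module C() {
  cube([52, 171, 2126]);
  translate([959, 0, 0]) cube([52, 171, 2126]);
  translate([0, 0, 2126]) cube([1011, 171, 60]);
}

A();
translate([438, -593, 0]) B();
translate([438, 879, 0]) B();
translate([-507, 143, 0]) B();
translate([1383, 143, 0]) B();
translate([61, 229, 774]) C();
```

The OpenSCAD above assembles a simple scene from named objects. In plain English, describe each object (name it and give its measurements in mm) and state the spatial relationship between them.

A is a table with a 1133×629 mm rectangular top, 47 mm thick, top surface at z = 774 mm, supported by four round legs of 46 mm diameter, each leg's bounding box inset 54 mm from the nearest pair of top edges, running from the floor.

B is a four-legged stool. The seat is 257×343 mm, 41 mm thick, top at z = 398 mm. It stands on four square legs, each 42×42 mm in cross-section, from z = 0 to the seat underside, each flush with a corner of the seat. Four stretchers, 42 mm wide and 25 mm tall, connect adjacent legs with their undersides at z = 284 mm, each running between the inner faces of the legs it joins and aligned with the legs' outer faces on the other axis.

C is a door frame. The clear opening is 907 mm wide and 2126 mm high. Two 52 mm wide jambs, 171 mm deep, stand either side of the opening from the floor to the top of the opening. A 60 mm thick head sits across the top of both jambs, spanning the full outside width of the frame.

Four stools sit around the table at the −y, +y, −x, +x sides. The door frame is on top of the table, centred.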